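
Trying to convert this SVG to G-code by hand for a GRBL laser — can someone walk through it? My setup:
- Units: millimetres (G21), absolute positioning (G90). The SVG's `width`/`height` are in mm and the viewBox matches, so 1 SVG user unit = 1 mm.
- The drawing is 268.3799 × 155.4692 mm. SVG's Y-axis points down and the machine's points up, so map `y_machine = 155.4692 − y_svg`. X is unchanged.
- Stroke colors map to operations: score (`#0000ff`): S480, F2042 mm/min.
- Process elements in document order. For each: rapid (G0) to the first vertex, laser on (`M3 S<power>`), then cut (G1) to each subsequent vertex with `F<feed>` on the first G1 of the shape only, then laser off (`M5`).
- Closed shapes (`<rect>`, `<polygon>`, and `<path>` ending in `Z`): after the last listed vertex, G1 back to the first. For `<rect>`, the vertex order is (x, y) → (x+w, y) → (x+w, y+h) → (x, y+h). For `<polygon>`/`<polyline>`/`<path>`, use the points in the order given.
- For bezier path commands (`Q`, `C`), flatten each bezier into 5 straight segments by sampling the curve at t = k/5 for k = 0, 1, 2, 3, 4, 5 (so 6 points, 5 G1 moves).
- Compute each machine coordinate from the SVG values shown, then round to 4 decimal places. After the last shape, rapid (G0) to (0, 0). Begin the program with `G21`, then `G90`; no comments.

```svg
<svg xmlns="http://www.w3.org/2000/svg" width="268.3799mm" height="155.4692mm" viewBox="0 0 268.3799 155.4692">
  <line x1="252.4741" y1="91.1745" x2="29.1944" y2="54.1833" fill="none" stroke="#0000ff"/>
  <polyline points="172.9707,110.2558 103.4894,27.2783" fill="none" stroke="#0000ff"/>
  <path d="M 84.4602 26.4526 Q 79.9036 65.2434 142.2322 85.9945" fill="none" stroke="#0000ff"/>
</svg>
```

viewBox `0 0 268.3799 155.4692` with mm width/height → 1 unit = 1 mm. Flip: y_m = 155.4692 − y_svg.

**Shape 1** — `<line>` line segment, stroke `#0000ff` → score (S480, F2042). Machine vertices: (252.4741,64.2947) → (29.1944,101.2859). Open path.

**Shape 2** — `<polyline>` line segment, stroke `#0000ff` → score (S480, F2042). Machine vertices: (172.9707,45.2134) → (103.4894,128.1909). Open path.

**Shape 3** — `<path>` quadratic bezier, stroke `#0000ff` → score (S480, F2042). Control points (SVG): P0=(84.4602,26.4526), P1=(79.9036,65.2434), P2=(142.2322,85.9945); sampled at t=k/5. Machine vertices: (84.4602,129.0166) → (85.3130,114.2219) → (91.5166,100.8703) → (103.0710,88.9619) → (119.9762,78.4967) → (142.2322,69.4747). Open path.

G21
G90
G0 X252.4741 Y64.2947
M3 S480
G1 X29.1944 Y101.2859 F2042
M5
G0 X172.9707 Y45.2134
M3 S480
G1 X103.4894 Y128.1909 F2042
M5
G0 X84.4602 Y129.0166
M3 S480
G1 X85.3130 Y114.2219 F2042
G1 X91.5166 Y100.8703
G1 X103.0710 Y88.9619
G1 X119.9762 Y78.4967
G1 X142.2322 Y69.4747
M5
G0 X0.0000 Y0.0000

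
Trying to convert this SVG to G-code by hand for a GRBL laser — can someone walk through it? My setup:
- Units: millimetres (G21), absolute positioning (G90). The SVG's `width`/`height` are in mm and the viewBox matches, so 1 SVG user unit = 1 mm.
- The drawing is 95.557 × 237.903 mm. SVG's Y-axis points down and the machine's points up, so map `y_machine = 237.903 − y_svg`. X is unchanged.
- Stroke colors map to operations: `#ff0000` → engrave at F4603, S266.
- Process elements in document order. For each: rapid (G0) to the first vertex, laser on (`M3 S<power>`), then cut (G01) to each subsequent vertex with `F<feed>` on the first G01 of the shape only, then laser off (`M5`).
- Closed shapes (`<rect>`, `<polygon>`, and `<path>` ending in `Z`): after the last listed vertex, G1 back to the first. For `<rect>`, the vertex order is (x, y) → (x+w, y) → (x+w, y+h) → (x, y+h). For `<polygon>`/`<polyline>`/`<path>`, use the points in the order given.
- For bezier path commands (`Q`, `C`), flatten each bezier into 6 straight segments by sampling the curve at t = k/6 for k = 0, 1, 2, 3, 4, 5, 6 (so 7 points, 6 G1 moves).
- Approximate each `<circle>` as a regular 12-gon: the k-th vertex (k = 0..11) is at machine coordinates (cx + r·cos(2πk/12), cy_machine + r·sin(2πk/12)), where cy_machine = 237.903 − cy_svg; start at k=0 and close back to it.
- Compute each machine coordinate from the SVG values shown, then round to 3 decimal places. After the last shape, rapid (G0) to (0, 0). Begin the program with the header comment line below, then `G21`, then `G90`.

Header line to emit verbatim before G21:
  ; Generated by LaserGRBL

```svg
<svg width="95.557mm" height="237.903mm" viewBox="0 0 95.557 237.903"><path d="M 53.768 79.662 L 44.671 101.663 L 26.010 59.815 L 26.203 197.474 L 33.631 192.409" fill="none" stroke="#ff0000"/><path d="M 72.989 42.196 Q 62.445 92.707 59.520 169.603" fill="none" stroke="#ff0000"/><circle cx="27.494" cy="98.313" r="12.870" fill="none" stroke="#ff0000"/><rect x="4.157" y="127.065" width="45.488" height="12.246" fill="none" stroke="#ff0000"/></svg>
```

; Generated by LaserGRBL
G21
G90
G0 X53.768 Y158.241
M3 S266
G01 X44.671 Y136.240 F4603
G01 X26.010 Y178.088
G01 X26.203 Y40.429
G01 X33.631 Y45.494
M5
G0 X72.989 Y195.707
M3 S266
G01 X69.686 Y178.137 F4603
G01 X66.806 Y159.101
G01 X64.350 Y138.600
G01 X62.317 Y116.632
G01 X60.707 Y93.199
G01 X59.520 Y68.300
M5
G0 X40.364 Y139.590
M3 S266
G01 X38.640 Y146.025 F4603
G01 X33.929 Y150.736
G01 X27.494 Y152.460
G01 X21.059 Y150.736
G01 X16.348 Y146.025
G01 X14.624 Y139.590
G01 X16.348 Y133.155
G01 X21.059 Y128.444
G01 X27.494 Y126.720
G01 X33.929 Y128.444
G01 X38.640 Y133.155
G01 X40.364 Y139.590
M5
G0 X4.157 Y110.838
M3 S266
G01 X49.645 Y110.838 F4603
G01 X49.645 Y98.592
G01 X4.157 Y98.592
G01 X4.157 Y110.838
M5
G0 X0.000 Y0.000

viewBox `0 0 95.557 237.903` with mm width/height → 1 unit = 1 mm. Flip: y_m = 237.903 − y_svg.

**Shape 1** — `<path>` open polyline, stroke `#ff0000` → engrave (S266, F4603). Machine vertices: (53.768,158.241) → (44.671,136.240) → (26.010,178.088) → (26.203,40.429) → (33.631,45.494). Open path.

**Shape 2** — `<path>` quadratic bezier, stroke `#ff0000` → engrave (S266, F4603). Control points (SVG): P0=(72.989,42.196), P1=(62.445,92.707), P2=(59.520,169.603); sampled at t=k/6. Machine vertices: (72.989,195.707) → (69.686,178.137) → (66.806,159.101) → (64.350,138.600) → (62.317,116.632) → (60.707,93.199) → (59.520,68.300). Open path.

**Shape 3** — `<circle>` circle, stroke `#ff0000` → engrave (S266, F4603). Machine vertices: (40.364,139.590) → (38.640,146.025) → (33.929,150.736) → (27.494,152.460) → (21.059,150.736) → (16.348,146.025) → (14.624,139.590) → (16.348,133.155) → (21.059,128.444) → (27.494,126.720) → (33.929,128.444) → (38.640,133.155) → (40.364,139.590). Closed: final G1 returns to the first vertex.

**Shape 4** — `<rect>` rectangle, stroke `#ff0000` → engrave (S266, F4603). Machine vertices: (4.157,110.838) → (49.645,110.838) → (49.645,98.592) → (4.157,98.592) → (4.157,110.838). Closed: final G1 returns to the first vertex.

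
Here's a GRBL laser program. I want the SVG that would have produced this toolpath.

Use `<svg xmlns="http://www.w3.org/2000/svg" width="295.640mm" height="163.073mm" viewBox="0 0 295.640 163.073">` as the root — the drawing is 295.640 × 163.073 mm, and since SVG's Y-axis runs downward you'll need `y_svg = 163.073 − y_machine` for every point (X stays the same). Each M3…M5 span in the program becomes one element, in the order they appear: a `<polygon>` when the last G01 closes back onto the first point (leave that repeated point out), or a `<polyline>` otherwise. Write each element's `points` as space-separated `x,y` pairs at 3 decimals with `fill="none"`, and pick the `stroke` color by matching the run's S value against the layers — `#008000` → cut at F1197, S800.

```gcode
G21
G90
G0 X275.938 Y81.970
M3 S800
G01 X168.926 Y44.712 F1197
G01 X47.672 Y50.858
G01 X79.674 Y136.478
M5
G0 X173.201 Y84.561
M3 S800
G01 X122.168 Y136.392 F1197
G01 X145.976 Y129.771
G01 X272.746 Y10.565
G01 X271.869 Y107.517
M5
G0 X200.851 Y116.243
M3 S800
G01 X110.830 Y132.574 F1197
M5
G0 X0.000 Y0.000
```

y_svg = 163.073 − y_m. Every run uses S800, so all elements get stroke `#008000` (cut).

[1] open run; points: 275.938,81.103 168.926,118.361 47.672,112.215 79.674,26.595

[2] open run; points: 173.201,78.512 122.168,26.681 145.976,33.302 272.746,152.508 271.869,55.556

[3] open run; points: 200.851,46.830 110.830,30.499

<svg xmlns="http://www.w3.org/2000/svg" width="295.640mm" height="163.073mm" viewBox="0 0 295.640 163.073">
  <polyline points="275.938,81.103 168.926,118.361 47.672,112.215 79.674,26.595" fill="none" stroke="#008000"/>
  <polyline points="173.201,78.512 122.168,26.681 145.976,33.302 272.746,152.508 271.869,55.556" fill="none" stroke="#008000"/>
  <polyline points="200.851,46.830 110.830,30.499" fill="none" stroke="#008000"/>
</svg>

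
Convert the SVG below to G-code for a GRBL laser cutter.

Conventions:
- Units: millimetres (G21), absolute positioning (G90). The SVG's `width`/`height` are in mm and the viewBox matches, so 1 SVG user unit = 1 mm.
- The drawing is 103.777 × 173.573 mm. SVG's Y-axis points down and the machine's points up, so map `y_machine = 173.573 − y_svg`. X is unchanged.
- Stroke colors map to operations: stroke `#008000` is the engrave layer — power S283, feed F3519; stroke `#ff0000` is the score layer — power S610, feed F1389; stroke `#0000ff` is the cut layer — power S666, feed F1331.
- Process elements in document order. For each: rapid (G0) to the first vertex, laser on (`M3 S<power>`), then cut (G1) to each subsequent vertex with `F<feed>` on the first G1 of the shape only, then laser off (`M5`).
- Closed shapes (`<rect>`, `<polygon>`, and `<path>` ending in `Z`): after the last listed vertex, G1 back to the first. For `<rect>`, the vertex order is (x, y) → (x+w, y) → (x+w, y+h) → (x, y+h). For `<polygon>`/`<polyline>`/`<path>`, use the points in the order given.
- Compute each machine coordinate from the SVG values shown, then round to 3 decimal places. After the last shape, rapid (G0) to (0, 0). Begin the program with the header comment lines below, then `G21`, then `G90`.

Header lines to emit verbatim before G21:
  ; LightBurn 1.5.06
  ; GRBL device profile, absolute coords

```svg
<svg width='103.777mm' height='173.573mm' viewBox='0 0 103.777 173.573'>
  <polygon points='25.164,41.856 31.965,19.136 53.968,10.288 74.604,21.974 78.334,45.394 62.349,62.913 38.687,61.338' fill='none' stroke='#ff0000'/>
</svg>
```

; LightBurn 1.5.06
; GRBL device profile, absolute coords
G21
G90
G0 X25.164 Y131.717
M3 S610
G1 X31.965 Y154.437 F1389
G1 X53.968 Y163.285
G1 X74.604 Y151.599
G1 X78.334 Y128.179
G1 X62.349 Y110.660
G1 X38.687 Y112.235
G1 X25.164 Y131.717
M5
G0 X0.000 Y0.000

viewBox `0 0 103.777 173.573` with mm width/height → 1 unit = 1 mm. Flip: y_m = 173.573 − y_svg.

**Shape 1** — `<polygon>` regular polygon, stroke `#ff0000` → score (S610, F1389). Machine vertices: (25.164,131.717) → (31.965,154.437) → (53.968,163.285) → (74.604,151.599) → (78.334,128.179) → (62.349,110.660) → (38.687,112.235) → (25.164,131.717). Closed: final G1 returns to the first vertex.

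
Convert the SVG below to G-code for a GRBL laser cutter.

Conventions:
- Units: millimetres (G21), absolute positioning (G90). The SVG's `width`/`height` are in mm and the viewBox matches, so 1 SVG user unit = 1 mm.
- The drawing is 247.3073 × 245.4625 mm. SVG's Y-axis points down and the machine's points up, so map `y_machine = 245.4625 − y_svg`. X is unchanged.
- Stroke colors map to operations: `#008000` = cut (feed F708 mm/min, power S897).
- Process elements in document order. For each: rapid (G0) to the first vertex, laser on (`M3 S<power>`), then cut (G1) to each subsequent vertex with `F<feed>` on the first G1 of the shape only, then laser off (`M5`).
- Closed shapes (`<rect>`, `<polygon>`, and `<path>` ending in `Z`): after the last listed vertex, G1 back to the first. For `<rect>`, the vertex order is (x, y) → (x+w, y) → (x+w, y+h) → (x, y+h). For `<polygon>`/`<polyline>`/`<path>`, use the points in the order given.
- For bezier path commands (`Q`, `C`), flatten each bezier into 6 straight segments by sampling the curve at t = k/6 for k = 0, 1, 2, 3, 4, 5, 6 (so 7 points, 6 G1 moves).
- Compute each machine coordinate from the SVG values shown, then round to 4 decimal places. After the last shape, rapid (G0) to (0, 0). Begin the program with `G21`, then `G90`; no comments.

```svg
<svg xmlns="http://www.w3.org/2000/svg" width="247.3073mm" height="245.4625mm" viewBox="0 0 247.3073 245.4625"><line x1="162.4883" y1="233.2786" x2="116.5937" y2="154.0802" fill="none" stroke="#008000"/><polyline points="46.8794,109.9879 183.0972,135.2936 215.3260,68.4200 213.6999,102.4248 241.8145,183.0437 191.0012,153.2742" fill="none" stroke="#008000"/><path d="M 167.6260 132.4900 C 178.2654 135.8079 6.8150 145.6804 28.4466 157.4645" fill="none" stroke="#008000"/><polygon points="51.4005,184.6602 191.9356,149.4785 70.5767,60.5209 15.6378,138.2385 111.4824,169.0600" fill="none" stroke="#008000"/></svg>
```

1 u = 1 mm; y_m = 245.4625 − y.

[1] `<line>` line segment, #008000→cut S897 F708: (162.4883,12.1839) → (116.5937,91.3823)

[2] `<polyline>` open polyline, #008000→cut S897 F708: (46.8794,135.4746) → (183.0972,110.1689) → (215.3260,177.0425) → (213.6999,143.0377) → (241.8145,62.4188) → (191.0012,92.1883)

[3] `<path>` cubic bezier, #008000→cut S897 F708: (167.6260,112.9725) → (159.5085,110.7888) → (131.4641,107.6417) → (93.9142,103.6601) → (57.2804,98.9729) → (31.9841,93.7093) → (28.4466,87.9980)

[4] `<polygon>` closed polygon, #008000→cut S897 F708: (51.4005,60.8023) → (191.9356,95.9840) → (70.5767,184.9416) → (15.6378,107.2240) → (111.4824,76.4025) → (51.4005,60.8023) (closed)

G21
G90
G0 X162.4883 Y12.1839
M3 S897
G1 X116.5937 Y91.3823 F708
M5
G0 X46.8794 Y135.4746
M3 S897
G1 X183.0972 Y110.1689 F708
G1 X215.3260 Y177.0425
G1 X213.6999 Y143.0377
G1 X241.8145 Y62.4188
G1 X191.0012 Y92.1883
M5
G0 X167.6260 Y112.9725
M3 S897
G1 X159.5085 Y110.7888 F708
G1 X131.4641 Y107.6417
G1 X93.9142 Y103.6601
G1 X57.2804 Y98.9729
G1 X31.9841 Y93.7093
G1 X28.4466 Y87.9980
M5
G0 X51.4005 Y60.8023
M3 S897
G1 X191.9356 Y95.9840 F708
G1 X70.5767 Y184.9416
G1 X15.6378 Y107.2240
G1 X111.4824 Y76.4025
G1 X51.4005 Y60.8023
M5
G0 X0.0000 Y0.0000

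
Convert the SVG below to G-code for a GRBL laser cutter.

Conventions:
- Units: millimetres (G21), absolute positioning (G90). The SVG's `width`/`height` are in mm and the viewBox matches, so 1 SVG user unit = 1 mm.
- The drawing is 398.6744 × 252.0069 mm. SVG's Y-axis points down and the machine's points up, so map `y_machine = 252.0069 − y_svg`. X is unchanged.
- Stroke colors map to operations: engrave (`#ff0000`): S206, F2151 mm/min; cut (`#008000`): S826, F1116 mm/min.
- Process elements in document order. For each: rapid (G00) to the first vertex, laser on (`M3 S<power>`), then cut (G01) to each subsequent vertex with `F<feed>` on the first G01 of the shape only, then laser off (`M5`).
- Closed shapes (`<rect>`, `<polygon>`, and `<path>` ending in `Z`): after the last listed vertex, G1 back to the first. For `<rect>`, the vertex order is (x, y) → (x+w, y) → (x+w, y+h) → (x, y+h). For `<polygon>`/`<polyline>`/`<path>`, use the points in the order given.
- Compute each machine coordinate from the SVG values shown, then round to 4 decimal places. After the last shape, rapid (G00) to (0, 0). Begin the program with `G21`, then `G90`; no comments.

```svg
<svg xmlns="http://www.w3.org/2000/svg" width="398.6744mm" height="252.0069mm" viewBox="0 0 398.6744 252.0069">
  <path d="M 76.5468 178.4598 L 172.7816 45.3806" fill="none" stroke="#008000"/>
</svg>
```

Since the viewBox matches the mm dimensions, user units are millimetres directly. The only transform is the Y-flip y_m = 252.0069 − y_svg.

Shape 1 is a line segment drawn with `<path>`. Its stroke #008000 means cut at S826, F1116. After flipping Y the toolpath is (76.5468,73.5471) → (172.7816,206.6263).

G21
G90
G00 X76.5468 Y73.5471
M3 S826
G01 X172.7816 Y206.6263 F1116
M5
G00 X0.0000 Y0.0000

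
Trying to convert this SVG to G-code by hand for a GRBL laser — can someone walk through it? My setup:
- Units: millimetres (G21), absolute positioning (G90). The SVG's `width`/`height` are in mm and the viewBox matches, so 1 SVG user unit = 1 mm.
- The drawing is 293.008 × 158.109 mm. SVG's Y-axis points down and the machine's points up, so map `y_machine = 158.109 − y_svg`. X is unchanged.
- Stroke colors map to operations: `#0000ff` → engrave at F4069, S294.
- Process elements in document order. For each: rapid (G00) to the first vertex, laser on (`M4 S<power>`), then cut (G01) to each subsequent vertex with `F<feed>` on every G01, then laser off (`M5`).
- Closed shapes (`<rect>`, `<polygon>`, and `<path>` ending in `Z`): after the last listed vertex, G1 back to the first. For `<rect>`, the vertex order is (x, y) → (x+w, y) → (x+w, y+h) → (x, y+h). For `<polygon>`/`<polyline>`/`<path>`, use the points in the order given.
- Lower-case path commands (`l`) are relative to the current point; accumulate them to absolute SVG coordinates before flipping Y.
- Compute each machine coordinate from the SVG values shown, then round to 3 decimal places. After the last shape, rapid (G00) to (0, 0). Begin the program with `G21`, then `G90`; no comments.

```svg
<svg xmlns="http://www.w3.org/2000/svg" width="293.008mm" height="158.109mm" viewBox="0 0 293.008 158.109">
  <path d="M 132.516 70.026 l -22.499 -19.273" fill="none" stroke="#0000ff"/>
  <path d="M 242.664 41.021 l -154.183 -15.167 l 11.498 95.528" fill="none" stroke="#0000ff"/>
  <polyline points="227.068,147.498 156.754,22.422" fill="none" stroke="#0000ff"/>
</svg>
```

G21
G90
G00 X132.516 Y88.083
M4 S294
G01 X110.017 Y107.356 F4069
M5
G00 X242.664 Y117.088
M4 S294
G01 X88.481 Y132.255 F4069
G01 X99.979 Y36.727 F4069
M5
G00 X227.068 Y10.611
M4 S294
G01 X156.754 Y135.687 F4069
M5
G00 X0.000 Y0.000

viewBox `0 0 293.008 158.109` with mm width/height → 1 unit = 1 mm. Flip: y_m = 158.109 − y_svg.

**Shape 1** — `<path>` line segment, stroke `#0000ff` → engrave (S294, F4069). Machine vertices: (132.516,88.083) → (110.017,107.356). Open path.

**Shape 2** — `<path>` open polyline, stroke `#0000ff` → engrave (S294, F4069). Machine vertices: (242.664,117.088) → (88.481,132.255) → (99.979,36.727). Open path.

**Shape 3** — `<polyline>` line segment, stroke `#0000ff` → engrave (S294, F4069). Machine vertices: (227.068,10.611) → (156.754,135.687). Open path.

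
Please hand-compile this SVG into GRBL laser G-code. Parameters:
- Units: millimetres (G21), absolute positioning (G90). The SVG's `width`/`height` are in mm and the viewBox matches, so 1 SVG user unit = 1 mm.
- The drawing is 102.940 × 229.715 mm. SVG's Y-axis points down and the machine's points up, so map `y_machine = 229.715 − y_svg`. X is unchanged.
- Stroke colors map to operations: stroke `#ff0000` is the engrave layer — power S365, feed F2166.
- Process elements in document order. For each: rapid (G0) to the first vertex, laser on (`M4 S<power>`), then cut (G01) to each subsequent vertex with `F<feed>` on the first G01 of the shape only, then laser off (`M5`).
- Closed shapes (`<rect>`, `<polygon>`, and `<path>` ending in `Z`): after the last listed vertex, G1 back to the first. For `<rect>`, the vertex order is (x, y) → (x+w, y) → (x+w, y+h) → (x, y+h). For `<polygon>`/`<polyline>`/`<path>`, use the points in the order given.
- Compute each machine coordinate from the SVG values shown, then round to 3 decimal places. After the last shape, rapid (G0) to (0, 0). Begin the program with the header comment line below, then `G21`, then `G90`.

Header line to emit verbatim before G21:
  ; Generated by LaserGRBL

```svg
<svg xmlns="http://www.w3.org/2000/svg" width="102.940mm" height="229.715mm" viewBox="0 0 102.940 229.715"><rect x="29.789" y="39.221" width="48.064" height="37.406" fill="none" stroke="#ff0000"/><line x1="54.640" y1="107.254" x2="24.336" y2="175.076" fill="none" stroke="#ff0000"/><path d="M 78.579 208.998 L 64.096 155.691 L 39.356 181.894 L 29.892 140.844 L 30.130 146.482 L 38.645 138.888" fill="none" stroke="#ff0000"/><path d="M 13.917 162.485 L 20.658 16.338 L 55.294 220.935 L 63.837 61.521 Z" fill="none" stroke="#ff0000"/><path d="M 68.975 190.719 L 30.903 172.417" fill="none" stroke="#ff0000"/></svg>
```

Since the viewBox matches the mm dimensions, user units are millimetres directly. The only transform is the Y-flip y_m = 229.715 − y_svg.

Shape 1 is a rectangle drawn with `<rect>`. Its stroke #ff0000 means engrave at S365, F2166. After flipping Y the toolpath is (29.789,190.494) → (77.853,190.494) → (77.853,153.088) → (29.789,153.088) → (29.789,190.494), returning to the start.

Shape 2 is a line segment drawn with `<line>`. Its stroke #ff0000 means engrave at S365, F2166. After flipping Y the toolpath is (54.640,122.461) → (24.336,54.639).

Shape 3 is a open polyline drawn with `<path>`. Its stroke #ff0000 means engrave at S365, F2166. After flipping Y the toolpath is (78.579,20.717) → (64.096,74.024) → (39.356,47.821) → (29.892,88.871) → (30.130,83.233) → (38.645,90.827).

Shape 4 is a closed polygon drawn with `<path>`. Its stroke #ff0000 means engrave at S365, F2166. After flipping Y the toolpath is (13.917,67.230) → (20.658,213.377) → (55.294,8.780) → (63.837,168.194) → (13.917,67.230), returning to the start.

Shape 5 is a line segment drawn with `<path>`. Its stroke #ff0000 means engrave at S365, F2166. After flipping Y the toolpath is (68.975,38.996) → (30.903,57.298).

; Generated by LaserGRBL
G21
G90
G0 X29.789 Y190.494
M4 S365
G01 X77.853 Y190.494 F2166
G01 X77.853 Y153.088
G01 X29.789 Y153.088
G01 X29.789 Y190.494
M5
G0 X54.640 Y122.461
M4 S365
G01 X24.336 Y54.639 F2166
M5
G0 X78.579 Y20.717
M4 S365
G01 X64.096 Y74.024 F2166
G01 X39.356 Y47.821
G01 X29.892 Y88.871
G01 X30.130 Y83.233
G01 X38.645 Y90.827
M5
G0 X13.917 Y67.230
M4 S365
G01 X20.658 Y213.377 F2166
G01 X55.294 Y8.780
G01 X63.837 Y168.194
G01 X13.917 Y67.230
M5
G0 X68.975 Y38.996
M4 S365
G01 X30.903 Y57.298 F2166
M5
G0 X0.000 Y0.000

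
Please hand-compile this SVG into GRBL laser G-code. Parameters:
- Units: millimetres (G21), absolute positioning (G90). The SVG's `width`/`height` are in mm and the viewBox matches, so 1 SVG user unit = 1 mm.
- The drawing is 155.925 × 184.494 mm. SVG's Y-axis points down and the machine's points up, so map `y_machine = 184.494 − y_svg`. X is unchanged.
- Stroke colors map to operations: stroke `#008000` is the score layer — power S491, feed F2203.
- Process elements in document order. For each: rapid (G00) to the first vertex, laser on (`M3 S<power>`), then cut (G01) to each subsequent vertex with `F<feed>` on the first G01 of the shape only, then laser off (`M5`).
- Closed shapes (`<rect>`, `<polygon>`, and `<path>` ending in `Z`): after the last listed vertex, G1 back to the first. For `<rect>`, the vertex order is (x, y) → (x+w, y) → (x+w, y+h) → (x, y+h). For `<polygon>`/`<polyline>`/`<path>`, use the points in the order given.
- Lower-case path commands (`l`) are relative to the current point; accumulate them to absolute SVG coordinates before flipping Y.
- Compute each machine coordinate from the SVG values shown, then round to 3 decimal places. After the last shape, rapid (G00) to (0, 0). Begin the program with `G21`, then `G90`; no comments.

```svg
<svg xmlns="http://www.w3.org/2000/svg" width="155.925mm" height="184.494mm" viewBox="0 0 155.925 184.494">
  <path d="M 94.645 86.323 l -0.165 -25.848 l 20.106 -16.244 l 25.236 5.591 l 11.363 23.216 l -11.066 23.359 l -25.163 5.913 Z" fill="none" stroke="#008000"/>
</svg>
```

G21
G90
G00 X94.645 Y98.171
M3 S491
G01 X94.480 Y124.019 F2203
G01 X114.586 Y140.263
G01 X139.822 Y134.672
G01 X151.185 Y111.456
G01 X140.119 Y88.097
G01 X114.956 Y82.184
G01 X94.645 Y98.171
M5
G00 X0.000 Y0.000

1 u = 1 mm; y_m = 184.494 − y.

[1] `<path>` regular polygon, #008000→score S491 F2203: (94.645,98.171) → (94.480,124.019) → (114.586,140.263) → (139.822,134.672) → (151.185,111.456) → (140.119,88.097) → (114.956,82.184) → (94.645,98.171) (closed)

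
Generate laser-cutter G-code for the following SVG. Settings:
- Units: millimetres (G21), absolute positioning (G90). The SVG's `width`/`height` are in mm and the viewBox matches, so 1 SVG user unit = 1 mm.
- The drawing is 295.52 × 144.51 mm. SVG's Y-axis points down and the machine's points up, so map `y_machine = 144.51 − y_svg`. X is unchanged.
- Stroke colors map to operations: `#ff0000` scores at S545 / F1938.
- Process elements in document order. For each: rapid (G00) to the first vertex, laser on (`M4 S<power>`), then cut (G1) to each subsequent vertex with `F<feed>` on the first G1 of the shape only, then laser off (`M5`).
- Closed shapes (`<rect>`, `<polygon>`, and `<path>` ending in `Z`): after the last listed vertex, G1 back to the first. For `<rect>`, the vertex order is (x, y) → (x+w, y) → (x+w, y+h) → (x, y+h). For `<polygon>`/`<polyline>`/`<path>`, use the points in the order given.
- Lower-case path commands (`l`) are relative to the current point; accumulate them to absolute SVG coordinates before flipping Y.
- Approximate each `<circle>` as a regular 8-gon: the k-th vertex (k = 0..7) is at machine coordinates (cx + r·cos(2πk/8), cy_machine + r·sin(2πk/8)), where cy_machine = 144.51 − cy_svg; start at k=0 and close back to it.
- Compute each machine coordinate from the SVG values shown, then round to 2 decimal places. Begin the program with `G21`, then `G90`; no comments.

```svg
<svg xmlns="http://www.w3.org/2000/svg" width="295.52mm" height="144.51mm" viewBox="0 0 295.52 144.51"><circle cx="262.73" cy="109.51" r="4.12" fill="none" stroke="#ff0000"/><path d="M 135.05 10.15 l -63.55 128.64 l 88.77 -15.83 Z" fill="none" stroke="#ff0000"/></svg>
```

viewBox `0 0 295.52 144.51` with mm width/height → 1 unit = 1 mm. Flip: y_m = 144.51 − y_svg.

**Shape 1** — `<circle>` circle, stroke `#ff0000` → score (S545, F1938). Machine vertices: (266.85,35.00) → (265.64,37.91) → (262.73,39.12) → (259.82,37.91) → (258.61,35.00) → (259.82,32.09) → (262.73,30.88) → (265.64,32.09) → (266.85,35.00). Closed: final G1 returns to the first vertex.

**Shape 2** — `<path>` closed polygon, stroke `#ff0000` → score (S545, F1938). Machine vertices: (135.05,134.36) → (71.50,5.72) → (160.27,21.55) → (135.05,134.36). Closed: final G1 returns to the first vertex.

G21
G90
G00 X266.85 Y35.00
M4 S545
G1 X265.64 Y37.91 F1938
G1 X262.73 Y39.12
G1 X259.82 Y37.91
G1 X258.61 Y35.00
G1 X259.82 Y32.09
G1 X262.73 Y30.88
G1 X265.64 Y32.09
G1 X266.85 Y35.00
M5
G00 X135.05 Y134.36
M4 S545
G1 X71.50 Y5.72 F1938
G1 X160.27 Y21.55
G1 X135.05 Y134.36
M5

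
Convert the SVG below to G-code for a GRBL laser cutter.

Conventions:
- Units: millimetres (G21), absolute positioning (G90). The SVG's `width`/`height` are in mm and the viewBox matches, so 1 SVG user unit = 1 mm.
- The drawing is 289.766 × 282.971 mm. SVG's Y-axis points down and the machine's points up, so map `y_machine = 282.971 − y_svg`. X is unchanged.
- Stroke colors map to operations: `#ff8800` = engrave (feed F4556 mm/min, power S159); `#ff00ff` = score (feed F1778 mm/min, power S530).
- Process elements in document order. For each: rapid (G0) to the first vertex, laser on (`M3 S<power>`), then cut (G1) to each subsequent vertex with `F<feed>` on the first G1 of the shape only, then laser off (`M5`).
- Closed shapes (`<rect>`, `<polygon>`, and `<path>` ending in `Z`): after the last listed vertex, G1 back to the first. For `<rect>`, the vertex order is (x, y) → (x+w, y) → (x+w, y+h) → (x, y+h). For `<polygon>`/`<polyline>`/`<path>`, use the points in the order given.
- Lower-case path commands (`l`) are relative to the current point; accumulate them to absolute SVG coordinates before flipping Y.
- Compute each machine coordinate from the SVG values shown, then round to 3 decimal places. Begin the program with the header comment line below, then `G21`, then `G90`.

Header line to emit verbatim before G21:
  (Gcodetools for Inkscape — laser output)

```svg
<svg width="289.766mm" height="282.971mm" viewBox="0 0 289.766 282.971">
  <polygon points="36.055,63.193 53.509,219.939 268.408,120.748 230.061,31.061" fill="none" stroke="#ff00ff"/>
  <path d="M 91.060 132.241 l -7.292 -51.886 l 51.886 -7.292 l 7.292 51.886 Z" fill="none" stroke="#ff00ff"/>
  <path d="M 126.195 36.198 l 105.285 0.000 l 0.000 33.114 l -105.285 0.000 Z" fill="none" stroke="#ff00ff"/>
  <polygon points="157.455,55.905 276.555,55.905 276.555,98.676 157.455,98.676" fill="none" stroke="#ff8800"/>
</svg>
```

(Gcodetools for Inkscape — laser output)
G21
G90
G0 X36.055 Y219.778
M3 S530
G1 X53.509 Y63.032 F1778
G1 X268.408 Y162.223
G1 X230.061 Y251.910
G1 X36.055 Y219.778
M5
G0 X91.060 Y150.730
M3 S530
G1 X83.768 Y202.616 F1778
G1 X135.654 Y209.908
G1 X142.946 Y158.022
G1 X91.060 Y150.730
M5
G0 X126.195 Y246.773
M3 S530
G1 X231.480 Y246.773 F1778
G1 X231.480 Y213.659
G1 X126.195 Y213.659
G1 X126.195 Y246.773
M5
G0 X157.455 Y227.066
M3 S159
G1 X276.555 Y227.066 F4556
G1 X276.555 Y184.295
G1 X157.455 Y184.295
G1 X157.455 Y227.066
M5

Since the viewBox matches the mm dimensions, user units are millimetres directly. The only transform is the Y-flip y_m = 282.971 − y_svg.

Shape 1 is a closed polygon drawn with `<polygon>`. Its stroke #ff00ff means score at S530, F1778. After flipping Y the toolpath is (36.055,219.778) → (53.509,63.032) → (268.408,162.223) → (230.061,251.910) → (36.055,219.778), returning to the start.

Shape 2 is a regular polygon drawn with `<path>`. Its stroke #ff00ff means score at S530, F1778. After flipping Y the toolpath is (91.060,150.730) → (83.768,202.616) → (135.654,209.908) → (142.946,158.022) → (91.060,150.730), returning to the start.

Shape 3 is a rectangle drawn with `<path>`. Its stroke #ff00ff means score at S530, F1778. After flipping Y the toolpath is (126.195,246.773) → (231.480,246.773) → (231.480,213.659) → (126.195,213.659) → (126.195,246.773), returning to the start.

Shape 4 is a rectangle drawn with `<polygon>`. Its stroke #ff8800 means engrave at S159, F4556. After flipping Y the toolpath is (157.455,227.066) → (276.555,227.066) → (276.555,184.295) → (157.455,184.295) → (157.455,227.066), returning to the start.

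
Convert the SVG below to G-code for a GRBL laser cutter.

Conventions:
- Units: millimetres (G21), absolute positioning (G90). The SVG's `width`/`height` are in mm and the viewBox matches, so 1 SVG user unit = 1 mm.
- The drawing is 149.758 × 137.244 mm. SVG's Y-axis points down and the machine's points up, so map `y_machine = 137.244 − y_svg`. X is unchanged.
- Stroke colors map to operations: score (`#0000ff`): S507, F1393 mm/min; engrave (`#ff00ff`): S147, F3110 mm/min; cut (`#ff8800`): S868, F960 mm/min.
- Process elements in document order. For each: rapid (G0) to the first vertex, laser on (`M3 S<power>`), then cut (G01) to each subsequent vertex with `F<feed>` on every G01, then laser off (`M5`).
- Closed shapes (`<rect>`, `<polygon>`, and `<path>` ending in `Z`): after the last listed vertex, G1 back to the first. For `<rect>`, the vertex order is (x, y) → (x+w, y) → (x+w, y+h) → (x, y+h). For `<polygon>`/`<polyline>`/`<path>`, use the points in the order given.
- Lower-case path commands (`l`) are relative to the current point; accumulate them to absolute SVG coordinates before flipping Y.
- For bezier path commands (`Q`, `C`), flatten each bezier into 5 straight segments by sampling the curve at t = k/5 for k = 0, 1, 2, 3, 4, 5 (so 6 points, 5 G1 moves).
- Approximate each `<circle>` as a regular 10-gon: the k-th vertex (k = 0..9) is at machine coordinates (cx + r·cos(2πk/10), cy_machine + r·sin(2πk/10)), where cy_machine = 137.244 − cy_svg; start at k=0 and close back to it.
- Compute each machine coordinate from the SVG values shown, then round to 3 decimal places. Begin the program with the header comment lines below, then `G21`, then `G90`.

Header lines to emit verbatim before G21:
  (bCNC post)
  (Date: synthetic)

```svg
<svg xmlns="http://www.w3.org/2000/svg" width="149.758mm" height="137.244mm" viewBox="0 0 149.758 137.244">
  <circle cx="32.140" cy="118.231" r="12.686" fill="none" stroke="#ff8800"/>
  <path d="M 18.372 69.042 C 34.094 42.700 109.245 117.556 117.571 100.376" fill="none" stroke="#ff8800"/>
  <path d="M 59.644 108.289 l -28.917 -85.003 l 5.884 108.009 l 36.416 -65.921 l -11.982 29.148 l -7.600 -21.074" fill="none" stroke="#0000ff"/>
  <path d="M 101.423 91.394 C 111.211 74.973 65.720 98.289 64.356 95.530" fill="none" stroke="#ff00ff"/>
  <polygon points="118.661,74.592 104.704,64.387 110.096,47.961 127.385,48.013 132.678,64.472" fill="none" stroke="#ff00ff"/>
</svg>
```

viewBox `0 0 149.758 137.244` with mm width/height → 1 unit = 1 mm. Flip: y_m = 137.244 − y_svg.

**Shape 1** — `<circle>` circle, stroke `#ff8800` → cut (S868, F960). Machine vertices: (44.826,19.013) → (42.403,26.470) → (36.060,31.078) → (28.220,31.078) → (21.877,26.470) → (19.454,19.013) → (21.877,11.556) → (28.220,6.948) → (36.060,6.948) → (42.403,11.556) → (44.826,19.013). Closed: final G1 returns to the first vertex.

**Shape 2** — `<path>` cubic bezier, stroke `#ff8800` → cut (S868, F960). Control points (SVG): P0=(18.372,69.042), P1=(34.094,42.700), P2=(109.245,117.556), P3=(117.571,100.376); sampled at t=k/5. Machine vertices: (18.372,68.202) → (33.927,73.409) → (57.684,63.604) → (83.584,48.062) → (105.566,36.058) → (117.571,36.868). Open path.

**Shape 3** — `<path>` open polyline, stroke `#0000ff` → score (S507, F1393). Machine vertices: (59.644,28.955) → (30.727,113.958) → (36.611,5.949) → (73.027,71.870) → (61.045,42.722) → (53.445,63.796). Open path.

**Shape 4** — `<path>` cubic bezier, stroke `#ff00ff` → engrave (S147, F3110). Control points (SVG): P0=(101.423,91.394), P1=(111.211,74.973), P2=(65.720,98.289), P3=(64.356,95.530); sampled at t=k/5. Machine vertices: (101.423,45.850) → (101.458,51.461) → (92.997,50.693) → (80.812,46.707) → (69.674,42.661) → (64.356,41.714). Open path.

**Shape 5** — `<polygon>` regular polygon, stroke `#ff00ff` → engrave (S147, F3110). Machine vertices: (118.661,62.652) → (104.704,72.857) → (110.096,89.283) → (127.385,89.231) → (132.678,72.772) → (118.661,62.652). Closed: final G1 returns to the first vertex.

(bCNC post)
(Date: synthetic)
G21
G90
G0 X44.826 Y19.013
M3 S868
G01 X42.403 Y26.470 F960
G01 X36.060 Y31.078 F960
G01 X28.220 Y31.078 F960
G01 X21.877 Y26.470 F960
G01 X19.454 Y19.013 F960
G01 X21.877 Y11.556 F960
G01 X28.220 Y6.948 F960
G01 X36.060 Y6.948 F960
G01 X42.403 Y11.556 F960
G01 X44.826 Y19.013 F960
M5
G0 X18.372 Y68.202
M3 S868
G01 X33.927 Y73.409 F960
G01 X57.684 Y63.604 F960
G01 X83.584 Y48.062 F960
G01 X105.566 Y36.058 F960
G01 X117.571 Y36.868 F960
M5
G0 X59.644 Y28.955
M3 S507
G01 X30.727 Y113.958 F1393
G01 X36.611 Y5.949 F1393
G01 X73.027 Y71.870 F1393
G01 X61.045 Y42.722 F1393
G01 X53.445 Y63.796 F1393
M5
G0 X101.423 Y45.850
M3 S147
G01 X101.458 Y51.461 F3110
G01 X92.997 Y50.693 F3110
G01 X80.812 Y46.707 F3110
G01 X69.674 Y42.661 F3110
G01 X64.356 Y41.714 F3110
M5
G0 X118.661 Y62.652
M3 S147
G01 X104.704 Y72.857 F3110
G01 X110.096 Y89.283 F3110
G01 X127.385 Y89.231 F3110
G01 X132.678 Y72.772 F3110
G01 X118.661 Y62.652 F3110
M5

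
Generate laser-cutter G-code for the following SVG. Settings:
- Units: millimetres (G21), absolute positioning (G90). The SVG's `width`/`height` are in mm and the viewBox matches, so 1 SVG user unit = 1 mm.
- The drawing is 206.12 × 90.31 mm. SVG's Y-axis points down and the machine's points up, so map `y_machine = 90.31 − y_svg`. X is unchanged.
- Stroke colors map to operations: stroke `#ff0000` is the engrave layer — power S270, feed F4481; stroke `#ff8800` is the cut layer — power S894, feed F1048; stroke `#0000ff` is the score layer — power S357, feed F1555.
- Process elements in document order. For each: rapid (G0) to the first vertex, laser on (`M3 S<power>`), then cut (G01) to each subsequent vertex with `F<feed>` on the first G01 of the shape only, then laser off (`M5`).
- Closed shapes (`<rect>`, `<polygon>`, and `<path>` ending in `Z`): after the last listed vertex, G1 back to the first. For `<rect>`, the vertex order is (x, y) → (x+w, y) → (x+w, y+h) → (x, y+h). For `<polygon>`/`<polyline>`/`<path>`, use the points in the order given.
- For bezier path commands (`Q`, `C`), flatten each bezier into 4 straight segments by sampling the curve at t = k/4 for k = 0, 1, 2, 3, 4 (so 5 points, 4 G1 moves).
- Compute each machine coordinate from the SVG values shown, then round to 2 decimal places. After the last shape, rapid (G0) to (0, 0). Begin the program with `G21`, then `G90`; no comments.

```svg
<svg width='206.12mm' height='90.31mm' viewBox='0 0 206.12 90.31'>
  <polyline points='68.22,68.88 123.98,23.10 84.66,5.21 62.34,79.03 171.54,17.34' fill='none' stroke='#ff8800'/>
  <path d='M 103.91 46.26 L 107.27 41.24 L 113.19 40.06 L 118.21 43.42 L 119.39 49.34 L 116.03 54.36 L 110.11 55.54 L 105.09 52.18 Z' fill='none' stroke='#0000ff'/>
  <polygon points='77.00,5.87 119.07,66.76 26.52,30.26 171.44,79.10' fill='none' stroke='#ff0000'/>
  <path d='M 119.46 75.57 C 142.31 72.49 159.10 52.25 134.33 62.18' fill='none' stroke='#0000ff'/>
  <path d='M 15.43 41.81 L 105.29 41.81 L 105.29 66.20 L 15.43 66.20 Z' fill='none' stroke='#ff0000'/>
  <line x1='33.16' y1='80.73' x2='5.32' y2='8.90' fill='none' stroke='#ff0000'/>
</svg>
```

G21
G90
G0 X68.22 Y21.43
M3 S894
G01 X123.98 Y67.21 F1048
G01 X84.66 Y85.10
G01 X62.34 Y11.28
G01 X171.54 Y72.97
M5
G0 X103.91 Y44.05
M3 S357
G01 X107.27 Y49.07 F1555
G01 X113.19 Y50.25
G01 X118.21 Y46.89
G01 X119.39 Y40.97
G01 X116.03 Y35.95
G01 X110.11 Y34.77
G01 X105.09 Y38.13
G01 X103.91 Y44.05
M5
G0 X77.00 Y84.44
M3 S270
G01 X119.07 Y23.55 F4481
G01 X26.52 Y60.05
G01 X171.44 Y11.21
G01 X77.00 Y84.44
M5
G0 X119.46 Y14.74
M3 S357
G01 X134.91 Y19.53 F1555
G01 X144.75 Y26.31
G01 X145.67 Y30.66
G01 X134.33 Y28.13
M5
G0 X15.43 Y48.50
M3 S270
G01 X105.29 Y48.50 F4481
G01 X105.29 Y24.11
G01 X15.43 Y24.11
G01 X15.43 Y48.50
M5
G0 X33.16 Y9.58
M3 S270
G01 X5.32 Y81.41 F4481
M5
G0 X0.00 Y0.00

viewBox `0 0 206.12 90.31` with mm width/height → 1 unit = 1 mm. Flip: y_m = 90.31 − y_svg.

**Shape 1** — `<polyline>` open polyline, stroke `#ff8800` → cut (S894, F1048). Machine vertices: (68.22,21.43) → (123.98,67.21) → (84.66,85.10) → (62.34,11.28) → (171.54,72.97). Open path.

**Shape 2** — `<path>` regular polygon, stroke `#0000ff` → score (S357, F1555). Machine vertices: (103.91,44.05) → (107.27,49.07) → (113.19,50.25) → (118.21,46.89) → (119.39,40.97) → (116.03,35.95) → (110.11,34.77) → (105.09,38.13) → (103.91,44.05). Closed: final G1 returns to the first vertex.

**Shape 3** — `<polygon>` closed polygon, stroke `#ff0000` → engrave (S270, F4481). Machine vertices: (77.00,84.44) → (119.07,23.55) → (26.52,60.05) → (171.44,11.21) → (77.00,84.44). Closed: final G1 returns to the first vertex.

**Shape 4** — `<path>` cubic bezier, stroke `#0000ff` → score (S357, F1555). Control points (SVG): P0=(119.46,75.57), P1=(142.31,72.49), P2=(159.10,52.25), P3=(134.33,62.18); sampled at t=k/4. Machine vertices: (119.46,14.74) → (134.91,19.53) → (144.75,26.31) → (145.67,30.66) → (134.33,28.13). Open path.

**Shape 5** — `<path>` rectangle, stroke `#ff0000` → engrave (S270, F4481). Machine vertices: (15.43,48.50) → (105.29,48.50) → (105.29,24.11) → (15.43,24.11) → (15.43,48.50). Closed: final G1 returns to the first vertex.

**Shape 6** — `<line>` line segment, stroke `#ff0000` → engrave (S270, F4481). Machine vertices: (33.16,9.58) → (5.32,81.41). Open path.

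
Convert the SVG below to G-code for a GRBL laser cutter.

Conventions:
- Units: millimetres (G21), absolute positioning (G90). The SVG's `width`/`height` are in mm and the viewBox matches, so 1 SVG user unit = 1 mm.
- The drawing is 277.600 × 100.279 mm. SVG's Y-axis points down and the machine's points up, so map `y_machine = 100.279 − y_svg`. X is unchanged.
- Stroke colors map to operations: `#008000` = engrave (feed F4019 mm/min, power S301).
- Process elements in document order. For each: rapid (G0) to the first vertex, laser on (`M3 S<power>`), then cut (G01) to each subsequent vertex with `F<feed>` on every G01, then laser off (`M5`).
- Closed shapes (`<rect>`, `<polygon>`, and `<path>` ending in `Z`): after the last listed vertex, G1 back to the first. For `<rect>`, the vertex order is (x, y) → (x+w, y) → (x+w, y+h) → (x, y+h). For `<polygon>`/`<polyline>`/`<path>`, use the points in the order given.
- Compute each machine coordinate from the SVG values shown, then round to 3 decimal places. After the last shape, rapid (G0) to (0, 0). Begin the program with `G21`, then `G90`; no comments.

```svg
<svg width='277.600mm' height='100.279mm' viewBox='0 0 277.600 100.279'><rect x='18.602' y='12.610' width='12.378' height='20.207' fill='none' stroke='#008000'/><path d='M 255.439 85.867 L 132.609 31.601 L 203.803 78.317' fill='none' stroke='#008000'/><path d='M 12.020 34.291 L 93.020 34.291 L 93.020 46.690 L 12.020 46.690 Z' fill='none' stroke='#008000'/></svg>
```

viewBox `0 0 277.600 100.279` with mm width/height → 1 unit = 1 mm. Flip: y_m = 100.279 − y_svg.

**Shape 1** — `<rect>` rectangle, stroke `#008000` → engrave (S301, F4019). Machine vertices: (18.602,87.669) → (30.980,87.669) → (30.980,67.462) → (18.602,67.462) → (18.602,87.669). Closed: final G1 returns to the first vertex.

**Shape 2** — `<path>` open polyline, stroke `#008000` → engrave (S301, F4019). Machine vertices: (255.439,14.412) → (132.609,68.678) → (203.803,21.962). Open path.

**Shape 3** — `<path>` rectangle, stroke `#008000` → engrave (S301, F4019). Machine vertices: (12.020,65.988) → (93.020,65.988) → (93.020,53.589) → (12.020,53.589) → (12.020,65.988). Closed: final G1 returns to the first vertex.

G21
G90
G0 X18.602 Y87.669
M3 S301
G01 X30.980 Y87.669 F4019
G01 X30.980 Y67.462 F4019
G01 X18.602 Y67.462 F4019
G01 X18.602 Y87.669 F4019
M5
G0 X255.439 Y14.412
M3 S301
G01 X132.609 Y68.678 F4019
G01 X203.803 Y21.962 F4019
M5
G0 X12.020 Y65.988
M3 S301
G01 X93.020 Y65.988 F4019
G01 X93.020 Y53.589 F4019
G01 X12.020 Y53.589 F4019
G01 X12.020 Y65.988 F4019
M5
G0 X0.000 Y0.000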